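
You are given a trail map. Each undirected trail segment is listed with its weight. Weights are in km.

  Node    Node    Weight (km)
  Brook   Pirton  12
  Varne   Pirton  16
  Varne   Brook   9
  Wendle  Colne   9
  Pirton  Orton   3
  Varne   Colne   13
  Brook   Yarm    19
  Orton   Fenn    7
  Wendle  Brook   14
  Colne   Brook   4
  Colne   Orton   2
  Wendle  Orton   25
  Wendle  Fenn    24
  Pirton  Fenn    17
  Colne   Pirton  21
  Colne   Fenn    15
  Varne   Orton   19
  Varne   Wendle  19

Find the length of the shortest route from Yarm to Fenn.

Enumerating some paths:
Yarm - Brook - Colne - Fenn: 19+4+15 = 38
Yarm - Brook - Colne - Orton - Pirton - Fenn: 19+4+2+3+17 = 45
Yarm - Brook - Colne - Orton - Fenn: 19+4+2+7 = 32
Yarm - Brook - Pirton - Orton - Fenn: 19+12+3+7 = 41
Cheapest is Yarm - Brook - Colne - Orton - Fenn at 32 km.

32 km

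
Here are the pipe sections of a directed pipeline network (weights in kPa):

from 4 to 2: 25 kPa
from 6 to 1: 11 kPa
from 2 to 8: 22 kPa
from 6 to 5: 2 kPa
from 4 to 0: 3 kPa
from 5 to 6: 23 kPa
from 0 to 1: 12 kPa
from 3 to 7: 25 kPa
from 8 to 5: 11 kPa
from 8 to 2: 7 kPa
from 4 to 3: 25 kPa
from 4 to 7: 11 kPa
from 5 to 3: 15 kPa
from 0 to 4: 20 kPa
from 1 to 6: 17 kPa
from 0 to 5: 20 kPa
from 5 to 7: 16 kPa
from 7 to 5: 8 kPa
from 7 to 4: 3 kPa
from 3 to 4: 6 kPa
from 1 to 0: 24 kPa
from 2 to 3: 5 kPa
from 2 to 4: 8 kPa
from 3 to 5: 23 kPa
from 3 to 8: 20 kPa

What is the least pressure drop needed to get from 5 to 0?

22 kPa

Candidate routes:
5 → 3 → 7 → 4 → 0: 15+25+3+3 = 46
5 → 3 → 4 → 0: 15+6+3 = 24
5 → 7 → 4 → 0: 16+3+3 = 22
Cheapest is 5 → 7 → 4 → 0 at 22 kPa.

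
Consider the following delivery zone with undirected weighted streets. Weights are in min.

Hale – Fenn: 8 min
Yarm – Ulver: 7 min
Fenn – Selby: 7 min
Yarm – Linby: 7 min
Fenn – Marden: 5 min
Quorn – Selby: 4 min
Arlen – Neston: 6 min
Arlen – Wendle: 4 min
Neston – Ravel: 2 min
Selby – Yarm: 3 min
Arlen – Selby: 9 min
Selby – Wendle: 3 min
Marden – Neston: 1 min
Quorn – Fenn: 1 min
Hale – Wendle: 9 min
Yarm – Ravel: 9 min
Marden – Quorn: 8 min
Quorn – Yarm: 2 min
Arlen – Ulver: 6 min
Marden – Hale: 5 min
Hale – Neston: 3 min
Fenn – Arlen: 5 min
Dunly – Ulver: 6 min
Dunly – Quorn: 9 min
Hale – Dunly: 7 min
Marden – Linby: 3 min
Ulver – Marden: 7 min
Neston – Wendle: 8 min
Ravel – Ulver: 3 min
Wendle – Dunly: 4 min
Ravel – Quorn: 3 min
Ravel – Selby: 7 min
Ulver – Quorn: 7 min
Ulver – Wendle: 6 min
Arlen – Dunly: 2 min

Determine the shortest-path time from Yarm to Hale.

Enumerating some paths:
Yarm → Quorn → Fenn → Hale: 2+1+8 = 11
Yarm → Quorn → Ravel → Neston → Hale: 2+3+2+3 = 10
Yarm → Quorn → Fenn → Marden → Neston → Hale: 2+1+5+1+3 = 12
The minimum is 10 min via Yarm → Quorn → Ravel → Neston → Hale.

10 min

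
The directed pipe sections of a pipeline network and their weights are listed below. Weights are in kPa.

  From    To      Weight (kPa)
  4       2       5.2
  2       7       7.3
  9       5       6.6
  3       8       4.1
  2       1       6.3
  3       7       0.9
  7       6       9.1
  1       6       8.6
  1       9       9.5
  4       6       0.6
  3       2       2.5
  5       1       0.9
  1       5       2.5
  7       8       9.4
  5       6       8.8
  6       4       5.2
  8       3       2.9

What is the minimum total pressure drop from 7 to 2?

14.8 kPa

Compare a few routes:
7 - 6 - 4 - 2: 9.1+5.2+5.2 = 19.5
7 - 8 - 3 - 2: 9.4+2.9+2.5 = 14.8
Cheapest is 7 - 8 - 3 - 2 at 14.8 kPa.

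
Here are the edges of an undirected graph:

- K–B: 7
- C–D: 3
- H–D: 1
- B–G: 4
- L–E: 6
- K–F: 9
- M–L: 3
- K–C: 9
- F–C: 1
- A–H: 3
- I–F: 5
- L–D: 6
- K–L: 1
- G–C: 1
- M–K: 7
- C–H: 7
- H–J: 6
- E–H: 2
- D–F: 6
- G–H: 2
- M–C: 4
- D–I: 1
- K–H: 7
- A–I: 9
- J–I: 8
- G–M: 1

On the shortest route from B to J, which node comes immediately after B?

G

Enumerating some paths:
B–G–H–J: 4+2+6 = 12
B–G–H–D–I–J: 4+2+1+1+8 = 16
B–G–C–D–H–J: 4+1+3+1+6 = 15
Cheapest is B–G–H–J at 12.
So from B the first move is to G.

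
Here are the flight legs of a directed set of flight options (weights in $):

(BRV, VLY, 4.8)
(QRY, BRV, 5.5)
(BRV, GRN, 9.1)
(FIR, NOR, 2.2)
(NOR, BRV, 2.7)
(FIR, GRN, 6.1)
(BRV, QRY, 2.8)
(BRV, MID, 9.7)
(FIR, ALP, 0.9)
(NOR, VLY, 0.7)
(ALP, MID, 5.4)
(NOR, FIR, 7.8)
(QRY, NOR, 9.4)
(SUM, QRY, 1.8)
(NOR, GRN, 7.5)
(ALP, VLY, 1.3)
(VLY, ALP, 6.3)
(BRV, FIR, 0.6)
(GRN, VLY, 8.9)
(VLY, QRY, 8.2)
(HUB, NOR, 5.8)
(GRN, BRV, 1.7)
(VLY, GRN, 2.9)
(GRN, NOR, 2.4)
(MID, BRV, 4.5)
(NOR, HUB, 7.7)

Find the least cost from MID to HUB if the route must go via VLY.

Best MID to VLY: MID–BRV–FIR–ALP–VLY costing 7.3
Best VLY to HUB: VLY–GRN–NOR–HUB costing 13
Total via VLY: 7.3 + 13 = $20.3.

$20.3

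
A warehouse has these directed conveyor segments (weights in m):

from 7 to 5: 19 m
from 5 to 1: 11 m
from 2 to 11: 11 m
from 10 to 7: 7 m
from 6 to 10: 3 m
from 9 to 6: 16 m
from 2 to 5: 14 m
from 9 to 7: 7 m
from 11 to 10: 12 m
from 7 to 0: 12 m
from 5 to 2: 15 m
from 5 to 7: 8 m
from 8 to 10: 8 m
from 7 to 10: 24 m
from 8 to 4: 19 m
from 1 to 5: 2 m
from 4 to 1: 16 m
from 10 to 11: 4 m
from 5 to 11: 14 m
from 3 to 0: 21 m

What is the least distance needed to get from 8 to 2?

49 m

Candidate routes:
8–4–1–5–2: 19+16+2+15 = 52
8–10–7–5–2: 8+7+19+15 = 49
Cheapest is 8–10–7–5–2 at 49 m.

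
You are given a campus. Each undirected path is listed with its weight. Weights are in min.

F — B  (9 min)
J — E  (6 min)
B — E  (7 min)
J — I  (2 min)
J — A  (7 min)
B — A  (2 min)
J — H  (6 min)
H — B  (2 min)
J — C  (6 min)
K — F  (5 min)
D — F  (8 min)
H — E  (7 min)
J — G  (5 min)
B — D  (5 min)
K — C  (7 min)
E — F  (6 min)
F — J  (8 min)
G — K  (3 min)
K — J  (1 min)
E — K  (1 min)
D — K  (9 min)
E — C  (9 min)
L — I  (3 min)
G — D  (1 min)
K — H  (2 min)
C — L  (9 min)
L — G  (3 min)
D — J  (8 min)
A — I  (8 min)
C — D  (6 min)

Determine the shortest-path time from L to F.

11 min

Shortest distances from L:
L: 0
G: 3  (via L)
I: 3  (via L)
D: 4  (via G)
J: 5  (via I)
K: 6  (via G)
E: 7  (via K)
H: 8  (via K)
B: 9  (via D)
C: 9  (via L)
A: 11  (via I)
F: 11  (via K)
Shortest route: L–G–K–F = 11 min.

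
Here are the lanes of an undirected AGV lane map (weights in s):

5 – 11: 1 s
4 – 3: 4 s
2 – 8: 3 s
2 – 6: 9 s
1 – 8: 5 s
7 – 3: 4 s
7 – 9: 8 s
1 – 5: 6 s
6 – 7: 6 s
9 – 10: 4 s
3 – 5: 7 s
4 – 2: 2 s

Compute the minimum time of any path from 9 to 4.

16 s

Candidate routes:
9 → 7 → 6 → 2 → 4: 8+6+9+2 = 25
9 → 7 → 3 → 4: 8+4+4 = 16
The minimum is 16 s via 9 → 7 → 3 → 4.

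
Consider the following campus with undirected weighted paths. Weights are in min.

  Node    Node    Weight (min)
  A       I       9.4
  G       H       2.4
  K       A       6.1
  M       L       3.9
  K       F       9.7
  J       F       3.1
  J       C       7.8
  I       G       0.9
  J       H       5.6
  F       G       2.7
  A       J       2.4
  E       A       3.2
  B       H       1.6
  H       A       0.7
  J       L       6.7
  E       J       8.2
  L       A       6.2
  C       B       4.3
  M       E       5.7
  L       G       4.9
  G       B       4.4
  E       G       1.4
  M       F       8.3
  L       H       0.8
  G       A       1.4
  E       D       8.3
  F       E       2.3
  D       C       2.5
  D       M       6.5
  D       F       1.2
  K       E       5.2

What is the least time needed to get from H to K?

Shortest distances from H:
H: 0
A: 0.7  (via H)
L: 0.8  (via H)
B: 1.6  (via H)
G: 2.1  (via A)
I: 3  (via G)
J: 3.1  (via A)
E: 3.5  (via G)
M: 4.7  (via L)
F: 4.8  (via G)
C: 5.9  (via B)
D: 6  (via F)
K: 6.8  (via A)
Shortest route: H–A–K = 6.8 min.

6.8 min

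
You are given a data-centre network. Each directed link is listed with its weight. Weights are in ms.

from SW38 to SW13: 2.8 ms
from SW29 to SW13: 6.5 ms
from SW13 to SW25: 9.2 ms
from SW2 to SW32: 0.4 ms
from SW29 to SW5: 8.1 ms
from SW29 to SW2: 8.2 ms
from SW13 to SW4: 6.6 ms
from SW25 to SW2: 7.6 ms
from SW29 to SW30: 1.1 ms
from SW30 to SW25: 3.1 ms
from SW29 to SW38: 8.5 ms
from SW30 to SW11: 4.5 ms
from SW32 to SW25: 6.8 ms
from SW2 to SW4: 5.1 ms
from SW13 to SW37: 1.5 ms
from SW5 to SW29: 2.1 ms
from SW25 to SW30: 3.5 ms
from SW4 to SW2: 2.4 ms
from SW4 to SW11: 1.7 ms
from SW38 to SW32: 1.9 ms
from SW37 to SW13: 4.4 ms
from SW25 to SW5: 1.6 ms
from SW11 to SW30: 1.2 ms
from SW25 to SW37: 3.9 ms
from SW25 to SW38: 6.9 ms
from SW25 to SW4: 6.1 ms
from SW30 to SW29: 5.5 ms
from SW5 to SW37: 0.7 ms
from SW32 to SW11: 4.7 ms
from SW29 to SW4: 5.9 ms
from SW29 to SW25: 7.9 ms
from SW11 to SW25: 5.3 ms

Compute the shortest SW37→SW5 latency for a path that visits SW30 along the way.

18.6 ms

Best SW37 to SW30: SW37 → SW13 → SW4 → SW11 → SW30 costing 13.9
Best SW30 to SW5: SW30 → SW25 → SW5 costing 4.7
Total via SW30: 13.9 + 4.7 = 18.6 ms.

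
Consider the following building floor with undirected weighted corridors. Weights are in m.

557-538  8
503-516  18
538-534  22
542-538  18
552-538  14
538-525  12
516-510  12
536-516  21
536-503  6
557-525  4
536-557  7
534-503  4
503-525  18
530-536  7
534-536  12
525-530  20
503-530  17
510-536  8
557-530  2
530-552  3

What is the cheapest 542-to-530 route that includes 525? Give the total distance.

36 m

Shortest 542→525: 542 → 538 → 525 = 30
Best 525 to 530: 525 → 557 → 530 costing 6
Total via 525: 30 + 6 = 36 m.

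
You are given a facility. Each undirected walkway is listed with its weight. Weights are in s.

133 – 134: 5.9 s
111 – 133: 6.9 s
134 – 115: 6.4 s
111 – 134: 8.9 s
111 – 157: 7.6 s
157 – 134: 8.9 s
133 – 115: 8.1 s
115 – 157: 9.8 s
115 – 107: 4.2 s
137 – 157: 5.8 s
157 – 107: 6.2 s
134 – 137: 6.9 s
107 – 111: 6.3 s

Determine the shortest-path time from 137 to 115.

Candidate routes:
137 - 134 - 115: 6.9+6.4 = 13.3
137 - 157 - 107 - 115: 5.8+6.2+4.2 = 16.2
137 - 157 - 115: 5.8+9.8 = 15.6
Cheapest is 137 - 134 - 115 at 13.3 s.

13.3 s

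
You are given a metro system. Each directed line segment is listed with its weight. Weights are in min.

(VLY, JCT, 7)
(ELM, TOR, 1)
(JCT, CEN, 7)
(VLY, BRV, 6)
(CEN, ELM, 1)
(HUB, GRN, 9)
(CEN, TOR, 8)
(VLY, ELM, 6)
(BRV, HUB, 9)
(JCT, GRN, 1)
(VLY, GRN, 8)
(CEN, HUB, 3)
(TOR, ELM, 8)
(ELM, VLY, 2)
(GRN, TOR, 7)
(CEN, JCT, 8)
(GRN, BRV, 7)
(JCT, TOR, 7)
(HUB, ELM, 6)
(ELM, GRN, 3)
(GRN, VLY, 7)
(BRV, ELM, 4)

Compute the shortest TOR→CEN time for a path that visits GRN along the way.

Shortest TOR→GRN: TOR–ELM–GRN = 11
Shortest GRN→CEN: GRN–VLY–JCT–CEN = 21
Total via GRN: 11 + 21 = 32 min.

32 min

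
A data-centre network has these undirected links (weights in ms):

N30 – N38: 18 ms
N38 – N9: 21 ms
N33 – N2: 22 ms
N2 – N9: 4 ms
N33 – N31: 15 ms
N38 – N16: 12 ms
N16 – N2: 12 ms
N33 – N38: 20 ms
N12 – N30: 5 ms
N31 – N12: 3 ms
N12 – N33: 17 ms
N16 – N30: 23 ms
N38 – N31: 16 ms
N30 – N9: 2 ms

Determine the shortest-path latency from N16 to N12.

23 ms

Settle nodes by increasing distance from N16:
N16: 0
N2: 12  (via N16)
N38: 12  (via N16)
N9: 16  (via N2)
N30: 18  (via N9)
N12: 23  (via N30)
Shortest route: N16–N2–N9–N30–N12 = 23 ms.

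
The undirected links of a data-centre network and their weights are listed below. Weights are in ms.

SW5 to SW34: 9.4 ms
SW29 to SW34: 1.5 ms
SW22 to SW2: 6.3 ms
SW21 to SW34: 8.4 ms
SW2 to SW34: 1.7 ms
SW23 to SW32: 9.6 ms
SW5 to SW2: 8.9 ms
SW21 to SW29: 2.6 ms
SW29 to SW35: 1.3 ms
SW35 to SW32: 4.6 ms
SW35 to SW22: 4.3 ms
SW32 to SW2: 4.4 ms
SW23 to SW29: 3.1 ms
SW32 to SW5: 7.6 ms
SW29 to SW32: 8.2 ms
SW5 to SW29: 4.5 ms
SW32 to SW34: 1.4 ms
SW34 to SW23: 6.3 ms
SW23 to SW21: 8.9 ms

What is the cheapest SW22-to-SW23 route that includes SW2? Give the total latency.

Best SW22 to SW2: SW22–SW2 costing 6.3
Best SW2 to SW23: SW2–SW34–SW29–SW23 costing 6.3
Total via SW2: 6.3 + 6.3 = 12.6 ms.

12.6 ms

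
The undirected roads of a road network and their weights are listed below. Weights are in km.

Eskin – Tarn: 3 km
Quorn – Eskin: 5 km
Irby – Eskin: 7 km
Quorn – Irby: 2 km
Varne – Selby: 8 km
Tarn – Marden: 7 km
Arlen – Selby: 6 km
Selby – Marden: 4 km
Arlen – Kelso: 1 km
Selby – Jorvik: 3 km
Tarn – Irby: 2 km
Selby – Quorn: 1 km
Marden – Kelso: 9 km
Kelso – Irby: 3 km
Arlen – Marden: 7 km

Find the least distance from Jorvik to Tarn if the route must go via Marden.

14 km

Shortest Jorvik→Marden: Jorvik → Selby → Marden = 7
Shortest Marden→Tarn: Marden → Tarn = 7
Total via Marden: 7 + 7 = 14 km.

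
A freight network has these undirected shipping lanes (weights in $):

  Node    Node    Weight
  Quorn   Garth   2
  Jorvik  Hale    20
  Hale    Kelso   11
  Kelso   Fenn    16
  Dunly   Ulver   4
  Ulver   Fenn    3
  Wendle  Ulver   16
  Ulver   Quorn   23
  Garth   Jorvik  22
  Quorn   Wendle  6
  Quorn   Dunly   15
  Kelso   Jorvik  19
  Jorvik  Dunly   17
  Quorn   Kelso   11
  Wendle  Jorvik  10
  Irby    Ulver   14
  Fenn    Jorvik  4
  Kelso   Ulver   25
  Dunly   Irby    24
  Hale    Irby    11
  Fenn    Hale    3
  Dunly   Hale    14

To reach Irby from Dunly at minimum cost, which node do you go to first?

Compare a few routes:
Dunly–Ulver–Fenn–Hale–Irby: 4+3+3+11 = 21
Dunly–Ulver–Irby: 4+14 = 18
The minimum is $18 via Dunly–Ulver–Irby.
So from Dunly the first move is to Ulver.

Ulver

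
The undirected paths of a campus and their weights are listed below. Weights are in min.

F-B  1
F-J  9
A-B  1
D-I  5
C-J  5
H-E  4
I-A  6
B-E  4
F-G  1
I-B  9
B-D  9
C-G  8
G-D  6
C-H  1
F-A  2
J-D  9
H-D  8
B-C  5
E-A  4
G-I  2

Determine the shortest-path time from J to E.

10 min

Compare a few routes:
J - C - B - E: 5+5+4 = 14
J - F - B - E: 9+1+4 = 14
J - C - H - E: 5+1+4 = 10
Cheapest is J - C - H - E at 10 min.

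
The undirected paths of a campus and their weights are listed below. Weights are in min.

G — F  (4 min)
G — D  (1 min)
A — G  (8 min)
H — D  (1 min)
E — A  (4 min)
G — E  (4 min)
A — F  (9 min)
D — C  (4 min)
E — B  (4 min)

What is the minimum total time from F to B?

12 min

Candidate routes:
F → G → E → B: 4+4+4 = 12
F → A → E → B: 9+4+4 = 17
Cheapest is F → G → E → B at 12 min.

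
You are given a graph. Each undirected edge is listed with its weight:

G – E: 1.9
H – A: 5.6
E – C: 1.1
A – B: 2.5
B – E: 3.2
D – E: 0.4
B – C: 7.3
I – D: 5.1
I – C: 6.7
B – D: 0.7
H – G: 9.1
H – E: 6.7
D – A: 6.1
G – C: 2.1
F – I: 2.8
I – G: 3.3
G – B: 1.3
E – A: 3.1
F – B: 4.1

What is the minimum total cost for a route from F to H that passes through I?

Shortest F→I: F–I = 2.8
Shortest I→H: I–G–E–H = 11.9
Total via I: 2.8 + 11.9 = 14.7.

14.7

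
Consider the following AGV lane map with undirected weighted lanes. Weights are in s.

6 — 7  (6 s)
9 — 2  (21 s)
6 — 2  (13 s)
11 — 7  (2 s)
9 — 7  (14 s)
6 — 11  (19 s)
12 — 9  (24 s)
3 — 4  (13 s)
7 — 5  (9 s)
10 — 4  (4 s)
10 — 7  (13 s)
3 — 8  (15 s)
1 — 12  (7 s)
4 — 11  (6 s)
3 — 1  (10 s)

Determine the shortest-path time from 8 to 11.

34 s

Candidate routes:
8 → 3 → 4 → 10 → 7 → 6 → 11: 15+13+4+13+6+19 = 70
8 → 3 → 1 → 12 → 9 → 7 → 11: 15+10+7+24+14+2 = 72
8 → 3 → 4 → 10 → 7 → 11: 15+13+4+13+2 = 47
8 → 3 → 4 → 11: 15+13+6 = 34
Cheapest is 8 → 3 → 4 → 11 at 34 s.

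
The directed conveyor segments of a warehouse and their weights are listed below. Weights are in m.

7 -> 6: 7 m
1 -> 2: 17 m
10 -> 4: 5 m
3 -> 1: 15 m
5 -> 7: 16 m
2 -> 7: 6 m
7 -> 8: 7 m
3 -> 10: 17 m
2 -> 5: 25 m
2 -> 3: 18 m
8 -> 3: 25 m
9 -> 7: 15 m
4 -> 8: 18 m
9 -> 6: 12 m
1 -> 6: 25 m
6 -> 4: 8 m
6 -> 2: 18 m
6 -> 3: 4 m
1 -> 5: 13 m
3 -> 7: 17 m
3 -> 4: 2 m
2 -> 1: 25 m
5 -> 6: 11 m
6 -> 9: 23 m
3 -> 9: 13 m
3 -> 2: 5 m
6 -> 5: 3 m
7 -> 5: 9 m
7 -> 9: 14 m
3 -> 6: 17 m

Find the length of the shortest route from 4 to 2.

48 m

Candidate routes:
4 → 8 → 3 → 1 → 2: 18+25+15+17 = 75
4 → 8 → 3 → 2: 18+25+5 = 48
The minimum is 48 m via 4 → 8 → 3 → 2.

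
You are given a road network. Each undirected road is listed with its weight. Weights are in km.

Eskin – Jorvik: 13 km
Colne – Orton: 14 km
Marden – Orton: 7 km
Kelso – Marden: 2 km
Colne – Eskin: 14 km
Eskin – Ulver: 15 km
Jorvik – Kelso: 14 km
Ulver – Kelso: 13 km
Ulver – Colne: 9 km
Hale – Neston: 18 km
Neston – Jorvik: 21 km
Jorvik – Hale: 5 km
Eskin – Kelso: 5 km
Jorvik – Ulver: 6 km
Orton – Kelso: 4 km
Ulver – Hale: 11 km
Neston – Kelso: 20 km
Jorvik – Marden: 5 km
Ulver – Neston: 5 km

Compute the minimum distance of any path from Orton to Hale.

Running Dijkstra from Orton:
Orton: 0
Kelso: 4  (via Orton)
Marden: 6  (via Kelso)
Eskin: 9  (via Kelso)
Jorvik: 11  (via Marden)
Colne: 14  (via Orton)
Hale: 16  (via Jorvik)
Shortest route: Orton–Kelso–Marden–Jorvik–Hale = 16 km.

16 km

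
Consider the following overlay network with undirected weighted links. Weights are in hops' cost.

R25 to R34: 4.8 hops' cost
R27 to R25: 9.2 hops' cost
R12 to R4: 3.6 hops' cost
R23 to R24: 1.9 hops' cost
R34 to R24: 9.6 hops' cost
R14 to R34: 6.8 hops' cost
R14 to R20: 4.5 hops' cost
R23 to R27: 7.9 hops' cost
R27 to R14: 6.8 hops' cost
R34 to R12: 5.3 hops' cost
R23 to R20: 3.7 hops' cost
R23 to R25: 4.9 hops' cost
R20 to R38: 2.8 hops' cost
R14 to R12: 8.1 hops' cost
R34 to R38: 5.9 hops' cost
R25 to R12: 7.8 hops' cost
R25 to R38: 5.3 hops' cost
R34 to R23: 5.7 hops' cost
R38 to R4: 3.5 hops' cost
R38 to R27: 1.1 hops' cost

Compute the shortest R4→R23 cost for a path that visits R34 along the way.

Shortest R4→R34: R4 → R12 → R34 = 8.9
Shortest R34→R23: R34 → R23 = 5.7
Total via R34: 8.9 + 5.7 = 14.6 hops' cost.

14.6 hops' cost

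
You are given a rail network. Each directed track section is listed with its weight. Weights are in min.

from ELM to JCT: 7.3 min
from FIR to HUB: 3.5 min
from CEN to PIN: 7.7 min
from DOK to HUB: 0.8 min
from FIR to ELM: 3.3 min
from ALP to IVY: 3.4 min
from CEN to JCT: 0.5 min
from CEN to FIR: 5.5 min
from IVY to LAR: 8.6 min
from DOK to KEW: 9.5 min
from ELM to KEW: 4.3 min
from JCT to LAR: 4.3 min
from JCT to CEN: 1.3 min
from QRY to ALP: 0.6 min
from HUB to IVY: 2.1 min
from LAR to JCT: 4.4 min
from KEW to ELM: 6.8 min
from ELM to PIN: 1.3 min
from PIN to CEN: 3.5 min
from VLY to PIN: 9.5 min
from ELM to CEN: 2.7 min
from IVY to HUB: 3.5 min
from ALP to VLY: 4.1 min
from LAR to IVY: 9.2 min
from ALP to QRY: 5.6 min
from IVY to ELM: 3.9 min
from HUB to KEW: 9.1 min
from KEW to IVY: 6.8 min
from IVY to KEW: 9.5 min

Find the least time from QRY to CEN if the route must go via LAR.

Shortest QRY→LAR: QRY → ALP → IVY → LAR = 12.6
Shortest LAR→CEN: LAR → JCT → CEN = 5.7
Total via LAR: 12.6 + 5.7 = 18.3 min.

18.3 min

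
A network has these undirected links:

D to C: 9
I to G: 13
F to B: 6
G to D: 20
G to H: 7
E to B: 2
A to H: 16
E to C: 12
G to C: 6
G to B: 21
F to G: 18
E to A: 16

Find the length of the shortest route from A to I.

36

Shortest distances from A:
A: 0
E: 16  (via A)
H: 16  (via A)
B: 18  (via E)
G: 23  (via H)
F: 24  (via B)
C: 28  (via E)
I: 36  (via G)
Shortest route: A–H–G–I = 36.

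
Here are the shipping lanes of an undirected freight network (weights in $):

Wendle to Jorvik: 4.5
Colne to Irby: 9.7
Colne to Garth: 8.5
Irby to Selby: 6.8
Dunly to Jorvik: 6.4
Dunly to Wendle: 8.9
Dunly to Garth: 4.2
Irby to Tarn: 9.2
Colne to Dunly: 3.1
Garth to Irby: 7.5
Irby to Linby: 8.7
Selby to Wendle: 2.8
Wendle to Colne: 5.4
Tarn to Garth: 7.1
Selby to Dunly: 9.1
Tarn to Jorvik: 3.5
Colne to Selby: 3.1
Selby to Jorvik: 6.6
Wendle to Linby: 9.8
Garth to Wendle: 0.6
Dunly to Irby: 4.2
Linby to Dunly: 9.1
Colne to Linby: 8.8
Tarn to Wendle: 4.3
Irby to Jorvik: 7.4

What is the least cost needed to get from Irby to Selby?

$6.8

Enumerating some paths:
Irby - Selby: 6.8 = 6.8
Irby - Dunly - Colne - Selby: 4.2+3.1+3.1 = 10.4
The minimum is $6.8 via Irby - Selby.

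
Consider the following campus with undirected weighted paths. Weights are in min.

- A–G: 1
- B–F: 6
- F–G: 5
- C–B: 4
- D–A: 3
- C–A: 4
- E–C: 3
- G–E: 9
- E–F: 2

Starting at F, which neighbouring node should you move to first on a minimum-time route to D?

G

Compare a few routes:
F → G → A → D: 5+1+3 = 9
F → E → C → A → D: 2+3+4+3 = 12
The minimum is 9 min via F → G → A → D.
So from F the first move is to G.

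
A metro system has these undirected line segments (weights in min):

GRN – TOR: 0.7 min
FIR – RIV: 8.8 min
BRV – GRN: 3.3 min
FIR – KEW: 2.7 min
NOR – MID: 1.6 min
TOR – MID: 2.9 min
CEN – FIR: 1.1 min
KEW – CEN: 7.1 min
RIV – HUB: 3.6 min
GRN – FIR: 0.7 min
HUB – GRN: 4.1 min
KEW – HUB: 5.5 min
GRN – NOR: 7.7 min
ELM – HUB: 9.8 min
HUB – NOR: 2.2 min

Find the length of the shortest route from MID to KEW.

Compare a few routes:
MID → TOR → GRN → FIR → KEW: 2.9+0.7+0.7+2.7 = 7
MID → NOR → HUB → GRN → FIR → KEW: 1.6+2.2+4.1+0.7+2.7 = 11.3
MID → NOR → HUB → KEW: 1.6+2.2+5.5 = 9.3
MID → TOR → GRN → FIR → CEN → KEW: 2.9+0.7+0.7+1.1+7.1 = 12.5
Cheapest is MID → TOR → GRN → FIR → KEW at 7 min.

7 min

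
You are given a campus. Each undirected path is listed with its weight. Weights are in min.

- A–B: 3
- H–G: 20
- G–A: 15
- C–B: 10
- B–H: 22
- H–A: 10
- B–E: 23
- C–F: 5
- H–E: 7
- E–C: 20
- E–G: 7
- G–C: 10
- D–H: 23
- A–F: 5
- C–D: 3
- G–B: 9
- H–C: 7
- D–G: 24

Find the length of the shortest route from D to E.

17 min

Candidate routes:
D - C - H - E: 3+7+7 = 17
D - C - E: 3+20 = 23
D - C - G - E: 3+10+7 = 20
Cheapest is D - C - H - E at 17 min.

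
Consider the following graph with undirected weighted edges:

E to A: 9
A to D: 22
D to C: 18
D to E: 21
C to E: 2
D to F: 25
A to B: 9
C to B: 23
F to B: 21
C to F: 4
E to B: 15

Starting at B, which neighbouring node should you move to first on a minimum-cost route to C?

E

Compare a few routes:
B–E–C: 15+2 = 17
B–C: 23 = 23
B–F–C: 21+4 = 25
B–A–E–C: 9+9+2 = 20
The minimum is 17 via B–E–C.
So from B the first move is to E.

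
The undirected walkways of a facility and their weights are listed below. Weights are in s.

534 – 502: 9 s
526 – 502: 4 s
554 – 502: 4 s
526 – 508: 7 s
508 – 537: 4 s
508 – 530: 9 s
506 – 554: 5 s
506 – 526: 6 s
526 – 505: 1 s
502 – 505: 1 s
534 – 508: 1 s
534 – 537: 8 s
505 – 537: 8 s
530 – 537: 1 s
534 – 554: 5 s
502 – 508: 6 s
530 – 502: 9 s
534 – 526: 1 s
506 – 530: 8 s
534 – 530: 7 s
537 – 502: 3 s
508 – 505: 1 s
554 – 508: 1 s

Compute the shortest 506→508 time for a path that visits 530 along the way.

13 s

Shortest 506→530: 506 → 530 = 8
Best 530 to 508: 530 → 537 → 508 costing 5
Total via 530: 8 + 5 = 13 s.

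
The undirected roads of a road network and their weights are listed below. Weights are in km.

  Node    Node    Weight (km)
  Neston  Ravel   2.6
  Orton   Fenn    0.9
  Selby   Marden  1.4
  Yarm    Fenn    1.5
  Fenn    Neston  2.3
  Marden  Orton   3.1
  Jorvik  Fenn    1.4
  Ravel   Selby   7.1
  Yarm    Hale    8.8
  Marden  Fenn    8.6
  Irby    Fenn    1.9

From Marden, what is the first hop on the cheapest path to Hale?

Orton

Compare a few routes:
Marden → Fenn → Yarm → Hale: 8.6+1.5+8.8 = 18.9
Marden → Orton → Fenn → Yarm → Hale: 3.1+0.9+1.5+8.8 = 14.3
Marden → Selby → Ravel → Neston → Fenn → Yarm → Hale: 1.4+7.1+2.6+2.3+1.5+8.8 = 23.7
The minimum is 14.3 km via Marden → Orton → Fenn → Yarm → Hale.
So from Marden the first move is to Orton.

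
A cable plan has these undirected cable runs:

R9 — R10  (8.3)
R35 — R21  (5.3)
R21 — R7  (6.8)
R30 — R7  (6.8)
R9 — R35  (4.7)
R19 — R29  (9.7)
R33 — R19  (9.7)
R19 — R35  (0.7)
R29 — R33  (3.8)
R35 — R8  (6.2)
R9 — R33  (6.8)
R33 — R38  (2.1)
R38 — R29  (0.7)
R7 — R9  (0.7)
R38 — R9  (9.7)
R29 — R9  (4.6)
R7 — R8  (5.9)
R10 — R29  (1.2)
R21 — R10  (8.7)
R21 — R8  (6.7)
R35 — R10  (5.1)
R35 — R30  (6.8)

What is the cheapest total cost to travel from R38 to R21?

Settle nodes by increasing distance from R38:
R38: 0
R29: 0.7  (via R38)
R10: 1.9  (via R29)
R33: 2.1  (via R38)
R9: 5.3  (via R29)
R7: 6  (via R9)
R35: 7  (via R10)
R19: 7.7  (via R35)
R21: 10.6  (via R10)
Shortest route: R38–R29–R10–R21 = 10.6.

10.6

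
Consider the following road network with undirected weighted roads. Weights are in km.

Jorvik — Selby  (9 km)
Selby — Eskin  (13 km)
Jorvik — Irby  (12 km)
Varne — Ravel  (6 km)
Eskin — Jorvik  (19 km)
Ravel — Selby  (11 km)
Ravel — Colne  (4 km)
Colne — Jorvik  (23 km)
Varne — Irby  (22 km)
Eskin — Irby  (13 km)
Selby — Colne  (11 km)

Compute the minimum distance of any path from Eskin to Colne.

Candidate routes:
Eskin - Selby - Ravel - Colne: 13+11+4 = 28
Eskin - Selby - Colne: 13+11 = 24
Eskin - Jorvik - Selby - Colne: 19+9+11 = 39
Eskin - Jorvik - Colne: 19+23 = 42
Cheapest is Eskin - Selby - Colne at 24 km.

24 km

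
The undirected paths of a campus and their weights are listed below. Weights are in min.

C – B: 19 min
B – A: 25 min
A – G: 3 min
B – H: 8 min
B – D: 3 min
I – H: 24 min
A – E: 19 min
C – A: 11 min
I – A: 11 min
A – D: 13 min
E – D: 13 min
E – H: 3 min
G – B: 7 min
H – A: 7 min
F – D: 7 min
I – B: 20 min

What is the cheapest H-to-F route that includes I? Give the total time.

48 min

Shortest H→I: H → A → I = 18
Shortest I→F: I → B → D → F = 30
Total via I: 18 + 30 = 48 min.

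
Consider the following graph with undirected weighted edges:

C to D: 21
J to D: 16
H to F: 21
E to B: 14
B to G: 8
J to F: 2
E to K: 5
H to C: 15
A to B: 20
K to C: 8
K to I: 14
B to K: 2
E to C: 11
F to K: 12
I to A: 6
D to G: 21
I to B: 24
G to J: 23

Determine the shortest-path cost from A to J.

Running Dijkstra from A:
A: 0
I: 6  (via A)
B: 20  (via A)
K: 20  (via I)
E: 25  (via K)
C: 28  (via K)
G: 28  (via B)
F: 32  (via K)
J: 34  (via F)
Shortest route: A → I → K → F → J = 34.

34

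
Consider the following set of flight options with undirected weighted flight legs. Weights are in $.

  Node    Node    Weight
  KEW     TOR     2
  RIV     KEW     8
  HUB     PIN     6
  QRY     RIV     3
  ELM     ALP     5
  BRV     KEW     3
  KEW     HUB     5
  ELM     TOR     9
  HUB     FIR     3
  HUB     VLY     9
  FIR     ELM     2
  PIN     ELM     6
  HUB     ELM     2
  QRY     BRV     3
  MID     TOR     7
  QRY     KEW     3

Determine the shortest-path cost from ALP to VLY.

Shortest distances from ALP:
ALP: 0
ELM: 5  (via ALP)
HUB: 7  (via ELM)
FIR: 7  (via ELM)
PIN: 11  (via ELM)
KEW: 12  (via HUB)
TOR: 14  (via ELM)
QRY: 15  (via KEW)
BRV: 15  (via KEW)
VLY: 16  (via HUB)
Shortest route: ALP–ELM–HUB–VLY = $16.

$16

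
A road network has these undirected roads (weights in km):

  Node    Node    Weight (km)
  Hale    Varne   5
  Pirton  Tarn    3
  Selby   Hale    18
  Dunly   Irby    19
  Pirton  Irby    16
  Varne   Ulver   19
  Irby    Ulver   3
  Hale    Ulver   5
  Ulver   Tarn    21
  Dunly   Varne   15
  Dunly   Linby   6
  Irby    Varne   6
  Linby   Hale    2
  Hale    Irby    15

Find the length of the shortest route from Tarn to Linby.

Enumerating some paths:
Tarn → Ulver → Hale → Linby: 21+5+2 = 28
Tarn → Pirton → Irby → Varne → Hale → Linby: 3+16+6+5+2 = 32
Tarn → Pirton → Irby → Ulver → Hale → Linby: 3+16+3+5+2 = 29
The minimum is 28 km via Tarn → Ulver → Hale → Linby.

28 km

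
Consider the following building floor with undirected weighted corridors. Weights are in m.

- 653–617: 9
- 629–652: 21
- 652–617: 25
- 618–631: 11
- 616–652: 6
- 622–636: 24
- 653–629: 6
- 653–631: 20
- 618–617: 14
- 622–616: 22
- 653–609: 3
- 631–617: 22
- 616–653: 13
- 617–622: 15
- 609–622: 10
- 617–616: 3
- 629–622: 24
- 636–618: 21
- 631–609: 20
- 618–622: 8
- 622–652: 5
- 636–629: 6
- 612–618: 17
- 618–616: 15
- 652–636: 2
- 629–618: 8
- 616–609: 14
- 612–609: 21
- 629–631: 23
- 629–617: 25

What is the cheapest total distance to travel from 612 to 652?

30 m

Candidate routes:
612 → 618 → 622 → 652: 17+8+5 = 30
612 → 618 → 629 → 636 → 652: 17+8+6+2 = 33
The minimum is 30 m via 612 → 618 → 622 → 652.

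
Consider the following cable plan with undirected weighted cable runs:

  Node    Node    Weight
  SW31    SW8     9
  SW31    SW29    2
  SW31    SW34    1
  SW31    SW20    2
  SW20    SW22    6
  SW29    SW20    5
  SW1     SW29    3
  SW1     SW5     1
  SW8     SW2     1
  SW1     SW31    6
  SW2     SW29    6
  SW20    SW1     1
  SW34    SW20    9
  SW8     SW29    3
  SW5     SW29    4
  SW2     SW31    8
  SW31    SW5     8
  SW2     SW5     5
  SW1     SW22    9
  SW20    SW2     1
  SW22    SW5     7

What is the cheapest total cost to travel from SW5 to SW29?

Compare a few routes:
SW5–SW1–SW20–SW31–SW29: 1+1+2+2 = 6
SW5–SW29: 4 = 4
The minimum is 4 via SW5–SW29.

4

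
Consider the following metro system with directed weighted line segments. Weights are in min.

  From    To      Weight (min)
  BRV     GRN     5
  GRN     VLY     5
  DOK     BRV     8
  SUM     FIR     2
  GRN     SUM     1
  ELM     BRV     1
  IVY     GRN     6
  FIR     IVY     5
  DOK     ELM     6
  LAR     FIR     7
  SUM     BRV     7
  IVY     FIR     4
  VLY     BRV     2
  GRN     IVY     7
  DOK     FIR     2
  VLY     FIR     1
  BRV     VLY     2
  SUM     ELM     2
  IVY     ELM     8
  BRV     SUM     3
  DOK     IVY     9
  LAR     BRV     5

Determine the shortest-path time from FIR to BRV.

14 min

Enumerating some paths:
FIR–IVY–GRN–VLY–BRV: 5+6+5+2 = 18
FIR–IVY–GRN–SUM–BRV: 5+6+1+7 = 19
FIR–IVY–ELM–BRV: 5+8+1 = 14
FIR–IVY–GRN–SUM–ELM–BRV: 5+6+1+2+1 = 15
The minimum is 14 min via FIR–IVY–ELM–BRV.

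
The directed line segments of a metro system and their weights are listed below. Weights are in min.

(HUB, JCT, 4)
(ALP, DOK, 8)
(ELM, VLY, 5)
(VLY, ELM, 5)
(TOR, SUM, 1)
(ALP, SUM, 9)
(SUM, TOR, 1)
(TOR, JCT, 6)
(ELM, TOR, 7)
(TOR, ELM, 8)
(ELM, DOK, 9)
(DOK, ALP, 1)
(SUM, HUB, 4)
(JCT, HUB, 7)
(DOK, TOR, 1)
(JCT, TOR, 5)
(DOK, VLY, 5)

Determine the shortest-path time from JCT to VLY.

Running Dijkstra from JCT:
JCT: 0
TOR: 5  (via JCT)
SUM: 6  (via TOR)
HUB: 7  (via JCT)
ELM: 13  (via TOR)
VLY: 18  (via ELM)
Shortest route: JCT–TOR–ELM–VLY = 18 min.

18 min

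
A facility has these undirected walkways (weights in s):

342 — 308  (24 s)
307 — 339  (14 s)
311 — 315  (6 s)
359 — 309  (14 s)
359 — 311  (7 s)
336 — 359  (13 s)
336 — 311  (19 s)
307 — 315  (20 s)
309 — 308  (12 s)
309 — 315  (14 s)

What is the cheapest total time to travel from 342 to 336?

Settle nodes by increasing distance from 342:
342: 0
308: 24  (via 342)
309: 36  (via 308)
315: 50  (via 309)
359: 50  (via 309)
311: 56  (via 315)
336: 63  (via 359)
Shortest route: 342 → 308 → 309 → 359 → 336 = 63 s.

63 s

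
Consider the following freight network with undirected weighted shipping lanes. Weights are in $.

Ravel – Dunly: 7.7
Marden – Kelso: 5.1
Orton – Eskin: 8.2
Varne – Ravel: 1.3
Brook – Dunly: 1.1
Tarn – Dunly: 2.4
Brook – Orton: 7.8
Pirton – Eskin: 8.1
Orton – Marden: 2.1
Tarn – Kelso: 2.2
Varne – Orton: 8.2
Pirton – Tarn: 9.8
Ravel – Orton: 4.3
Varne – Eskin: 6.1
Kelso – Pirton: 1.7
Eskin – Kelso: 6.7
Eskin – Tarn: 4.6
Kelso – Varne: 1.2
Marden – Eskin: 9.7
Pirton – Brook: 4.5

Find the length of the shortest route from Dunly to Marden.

$9.7

Settle nodes by increasing distance from Dunly:
Dunly: 0
Brook: 1.1  (via Dunly)
Tarn: 2.4  (via Dunly)
Kelso: 4.6  (via Tarn)
Pirton: 5.6  (via Brook)
Varne: 5.8  (via Kelso)
Eskin: 7  (via Tarn)
Ravel: 7.1  (via Varne)
Orton: 8.9  (via Brook)
Marden: 9.7  (via Kelso)
Shortest route: Dunly–Tarn–Kelso–Marden = $9.7.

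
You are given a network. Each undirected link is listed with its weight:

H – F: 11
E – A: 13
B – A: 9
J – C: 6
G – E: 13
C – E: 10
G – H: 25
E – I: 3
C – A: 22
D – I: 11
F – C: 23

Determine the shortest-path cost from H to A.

Candidate routes:
H–G–E–A: 25+13+13 = 51
H–G–E–C–A: 25+13+10+22 = 70
H–F–C–E–A: 11+23+10+13 = 57
H–F–C–A: 11+23+22 = 56
The minimum is 51 via H–G–E–A.

51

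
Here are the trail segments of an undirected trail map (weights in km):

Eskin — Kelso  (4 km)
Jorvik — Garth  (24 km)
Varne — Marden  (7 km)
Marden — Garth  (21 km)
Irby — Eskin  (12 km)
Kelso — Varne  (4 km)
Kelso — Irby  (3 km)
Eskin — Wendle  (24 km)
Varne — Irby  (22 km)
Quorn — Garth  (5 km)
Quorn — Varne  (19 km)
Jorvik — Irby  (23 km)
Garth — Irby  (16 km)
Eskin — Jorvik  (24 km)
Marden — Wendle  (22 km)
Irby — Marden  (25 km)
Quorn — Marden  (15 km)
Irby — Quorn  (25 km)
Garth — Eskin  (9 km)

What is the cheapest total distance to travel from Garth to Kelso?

Running Dijkstra from Garth:
Garth: 0
Quorn: 5  (via Garth)
Eskin: 9  (via Garth)
Kelso: 13  (via Eskin)
Shortest route: Garth → Eskin → Kelso = 13 km.

13 km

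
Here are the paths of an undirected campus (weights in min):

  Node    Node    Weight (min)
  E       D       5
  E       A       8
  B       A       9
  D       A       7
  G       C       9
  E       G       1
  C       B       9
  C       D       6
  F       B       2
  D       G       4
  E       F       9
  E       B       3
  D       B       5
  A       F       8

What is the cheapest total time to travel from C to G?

Shortest distances from C:
C: 0
D: 6  (via C)
B: 9  (via C)
G: 9  (via C)
Shortest route: C → G = 9 min.

9 min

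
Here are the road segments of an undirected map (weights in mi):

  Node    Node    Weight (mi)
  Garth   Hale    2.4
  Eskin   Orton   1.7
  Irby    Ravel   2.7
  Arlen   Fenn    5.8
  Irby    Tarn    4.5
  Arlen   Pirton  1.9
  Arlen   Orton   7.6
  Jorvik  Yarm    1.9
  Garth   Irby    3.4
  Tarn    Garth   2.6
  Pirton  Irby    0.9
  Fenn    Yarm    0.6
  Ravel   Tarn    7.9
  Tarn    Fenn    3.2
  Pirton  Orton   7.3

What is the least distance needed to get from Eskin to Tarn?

14.4 mi

Candidate routes:
Eskin–Orton–Pirton–Irby–Tarn: 1.7+7.3+0.9+4.5 = 14.4
Eskin–Orton–Arlen–Pirton–Irby–Tarn: 1.7+7.6+1.9+0.9+4.5 = 16.6
Eskin–Orton–Pirton–Irby–Garth–Tarn: 1.7+7.3+0.9+3.4+2.6 = 15.9
The minimum is 14.4 mi via Eskin–Orton–Pirton–Irby–Tarn.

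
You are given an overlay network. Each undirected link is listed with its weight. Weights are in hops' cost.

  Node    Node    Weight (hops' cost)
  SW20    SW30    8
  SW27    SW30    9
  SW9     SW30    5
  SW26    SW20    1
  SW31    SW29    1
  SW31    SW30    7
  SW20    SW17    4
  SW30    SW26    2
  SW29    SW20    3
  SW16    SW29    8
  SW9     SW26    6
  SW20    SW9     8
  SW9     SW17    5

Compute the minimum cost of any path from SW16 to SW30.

Running Dijkstra from SW16:
SW16: 0
SW29: 8  (via SW16)
SW31: 9  (via SW29)
SW20: 11  (via SW29)
SW26: 12  (via SW20)
SW30: 14  (via SW26)
Shortest route: SW16–SW29–SW20–SW26–SW30 = 14 hops' cost.

14 hops' cost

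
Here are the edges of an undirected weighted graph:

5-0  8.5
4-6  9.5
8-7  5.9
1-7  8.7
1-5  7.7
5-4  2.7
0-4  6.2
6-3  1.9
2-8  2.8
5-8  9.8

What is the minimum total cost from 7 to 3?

29.8

Settle nodes by increasing distance from 7:
7: 0
8: 5.9  (via 7)
1: 8.7  (via 7)
2: 8.7  (via 8)
5: 15.7  (via 8)
4: 18.4  (via 5)
0: 24.2  (via 5)
6: 27.9  (via 4)
3: 29.8  (via 6)
Shortest route: 7 → 8 → 5 → 4 → 6 → 3 = 29.8.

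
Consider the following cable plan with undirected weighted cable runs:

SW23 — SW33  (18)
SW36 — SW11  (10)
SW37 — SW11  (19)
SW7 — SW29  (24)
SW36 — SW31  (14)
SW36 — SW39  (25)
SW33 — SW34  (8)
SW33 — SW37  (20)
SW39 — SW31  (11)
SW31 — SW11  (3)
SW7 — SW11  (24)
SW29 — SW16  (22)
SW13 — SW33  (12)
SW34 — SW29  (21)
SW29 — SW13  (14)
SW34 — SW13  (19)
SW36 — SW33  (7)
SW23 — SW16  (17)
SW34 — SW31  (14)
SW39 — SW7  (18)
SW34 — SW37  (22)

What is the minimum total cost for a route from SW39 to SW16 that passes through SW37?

Best SW39 to SW37: SW39–SW31–SW11–SW37 costing 33
Shortest SW37→SW16: SW37–SW33–SW23–SW16 = 55
Total via SW37: 33 + 55 = 88.

88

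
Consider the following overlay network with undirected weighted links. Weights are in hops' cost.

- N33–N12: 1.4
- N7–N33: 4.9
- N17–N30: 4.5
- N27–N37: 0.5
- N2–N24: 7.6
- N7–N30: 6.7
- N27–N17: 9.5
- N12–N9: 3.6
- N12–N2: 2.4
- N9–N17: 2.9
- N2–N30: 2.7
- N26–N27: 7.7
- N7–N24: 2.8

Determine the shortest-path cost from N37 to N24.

Running Dijkstra from N37:
N37: 0
N27: 0.5  (via N37)
N26: 8.2  (via N27)
N17: 10  (via N27)
N9: 12.9  (via N17)
N30: 14.5  (via N17)
N12: 16.5  (via N9)
N2: 17.2  (via N30)
N33: 17.9  (via N12)
N7: 21.2  (via N30)
N24: 24  (via N7)
Shortest route: N37 → N27 → N17 → N30 → N7 → N24 = 24 hops' cost.

24 hops' cost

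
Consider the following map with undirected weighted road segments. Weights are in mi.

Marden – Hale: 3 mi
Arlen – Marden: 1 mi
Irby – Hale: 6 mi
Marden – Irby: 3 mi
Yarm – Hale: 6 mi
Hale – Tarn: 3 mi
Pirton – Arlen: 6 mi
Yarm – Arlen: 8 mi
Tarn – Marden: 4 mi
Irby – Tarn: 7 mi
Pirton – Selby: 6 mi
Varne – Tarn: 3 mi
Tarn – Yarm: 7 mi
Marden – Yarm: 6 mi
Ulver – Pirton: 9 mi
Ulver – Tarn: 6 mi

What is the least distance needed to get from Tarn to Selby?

17 mi

Enumerating some paths:
Tarn–Marden–Arlen–Pirton–Selby: 4+1+6+6 = 17
Tarn–Hale–Marden–Arlen–Pirton–Selby: 3+3+1+6+6 = 19
The minimum is 17 mi via Tarn–Marden–Arlen–Pirton–Selby.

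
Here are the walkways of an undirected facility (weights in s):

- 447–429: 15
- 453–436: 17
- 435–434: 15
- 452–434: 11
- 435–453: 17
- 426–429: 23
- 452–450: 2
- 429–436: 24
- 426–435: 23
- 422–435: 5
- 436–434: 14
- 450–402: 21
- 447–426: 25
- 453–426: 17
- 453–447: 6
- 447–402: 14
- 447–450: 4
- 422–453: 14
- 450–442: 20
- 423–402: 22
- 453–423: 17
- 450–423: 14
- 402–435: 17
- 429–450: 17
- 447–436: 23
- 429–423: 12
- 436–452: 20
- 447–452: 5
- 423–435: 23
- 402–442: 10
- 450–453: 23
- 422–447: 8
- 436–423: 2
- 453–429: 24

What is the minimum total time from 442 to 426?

Candidate routes:
442 → 450 → 447 → 426: 20+4+25 = 49
442 → 402 → 435 → 426: 10+17+23 = 50
442 → 402 → 447 → 426: 10+14+25 = 49
442 → 402 → 447 → 453 → 426: 10+14+6+17 = 47
The minimum is 47 s via 442 → 402 → 447 → 453 → 426.

47 s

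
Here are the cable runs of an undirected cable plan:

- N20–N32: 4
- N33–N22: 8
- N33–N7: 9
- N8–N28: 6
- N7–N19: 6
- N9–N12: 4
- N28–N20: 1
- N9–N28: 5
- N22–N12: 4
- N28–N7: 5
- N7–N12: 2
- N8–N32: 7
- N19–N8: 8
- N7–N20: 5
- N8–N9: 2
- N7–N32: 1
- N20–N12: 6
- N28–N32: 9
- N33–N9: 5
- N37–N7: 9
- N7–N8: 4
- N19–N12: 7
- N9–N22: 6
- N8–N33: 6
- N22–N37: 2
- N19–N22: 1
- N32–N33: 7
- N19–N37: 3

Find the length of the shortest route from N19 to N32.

7

Enumerating some paths:
N19–N7–N32: 6+1 = 7
N19–N22–N12–N7–N32: 1+4+2+1 = 8
N19–N12–N7–N32: 7+2+1 = 10
The minimum is 7 via N19–N7–N32.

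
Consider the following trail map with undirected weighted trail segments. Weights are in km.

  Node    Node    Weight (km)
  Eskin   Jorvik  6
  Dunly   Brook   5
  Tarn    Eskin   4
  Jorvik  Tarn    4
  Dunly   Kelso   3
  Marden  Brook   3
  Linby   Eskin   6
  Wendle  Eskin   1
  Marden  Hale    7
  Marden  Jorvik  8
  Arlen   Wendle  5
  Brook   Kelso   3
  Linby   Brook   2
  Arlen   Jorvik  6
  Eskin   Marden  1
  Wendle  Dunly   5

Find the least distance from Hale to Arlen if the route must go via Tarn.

Shortest Hale→Tarn: Hale–Marden–Eskin–Tarn = 12
Best Tarn to Arlen: Tarn–Jorvik–Arlen costing 10
Total via Tarn: 12 + 10 = 22 km.

22 km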